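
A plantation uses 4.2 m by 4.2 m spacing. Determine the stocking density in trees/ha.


N = 10000 / 4.2^2 = 10000 / 17.64 = 566.893 ≈ 567 trees/ha

567 trees/ha


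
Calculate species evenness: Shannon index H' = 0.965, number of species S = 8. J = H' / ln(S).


ln(8) = 2.07944
J = H' / ln(S) = 0.965 / 2.07944 = 0.464067 ≈ 0.4641

0.4641


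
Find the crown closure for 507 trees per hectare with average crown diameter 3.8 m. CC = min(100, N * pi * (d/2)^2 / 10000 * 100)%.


(d/2)^2 = (3.8/2)^2 = 1.9^2 = 3.61
Crown area = 3.141593 * 3.61 = 11.3412 m^2
N * area / 10000 * 100 = 507 * 11.3412 / 10000 * 100 = 57.4999
CC = min(100, 57.4999) = 57.4999 ≈ 57.5%

57.5%


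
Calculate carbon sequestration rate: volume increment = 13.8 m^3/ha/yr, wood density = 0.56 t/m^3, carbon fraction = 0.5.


C = 13.8 * 0.56 * 0.5 = 3.864 ≈ 3.86 t C/ha/yr

3.86 t C/ha/yr


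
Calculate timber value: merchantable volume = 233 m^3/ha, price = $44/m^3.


Value = 233 * 44 = $10252/ha

$10252/ha


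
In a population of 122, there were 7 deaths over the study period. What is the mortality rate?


Mortality rate = 7 / 122 = 0.057377 ≈ 0.0574

0.0574


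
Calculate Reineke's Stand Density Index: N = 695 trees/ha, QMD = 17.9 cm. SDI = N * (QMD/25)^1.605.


QMD/25 = 17.9/25 = 0.716
(0.716)^1.605 = exp(1.605 * ln(0.716)) = exp(1.605 * (-0.334075)) = exp(-0.536190) = 0.584973
SDI = 695 * 0.584973 = 406.556 ≈ 407

407


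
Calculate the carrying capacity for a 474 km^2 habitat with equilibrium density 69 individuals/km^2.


K = 69 * 474 = 32706 individuals

32706 individuals


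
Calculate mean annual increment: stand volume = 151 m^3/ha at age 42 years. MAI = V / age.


MAI = 151 / 42 = 3.5952 ≈ 3.60 m^3/ha/yr

3.60 m^3/ha/yr


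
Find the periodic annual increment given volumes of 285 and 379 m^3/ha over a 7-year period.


PAI = (V2 - V1) / period = (379 - 285) / 7 = 94 / 7 = 13.4286 ≈ 13.43 m^3/ha/yr

13.43 m^3/ha/yr


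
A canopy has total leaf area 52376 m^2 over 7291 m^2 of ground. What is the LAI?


LAI = 52376 / 7291 = 7.1837 ≈ 7.18

7.18


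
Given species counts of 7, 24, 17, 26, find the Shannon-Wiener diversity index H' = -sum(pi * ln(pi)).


Total N = 7 + 24 + 17 + 26 = 74
Per-species terms:
  p = 7/74 = 0.094595; ln(p) = -2.358151; p*ln(p) = 0.094595 * (-2.358151) = -0.223069
  p = 24/74 = 0.324324; ln(p) = -1.126012; p*ln(p) = 0.324324 * (-1.126012) = -0.365193
  p = 17/74 = 0.229730; ln(p) = -1.470851; p*ln(p) = 0.229730 * (-1.470851) = -0.337899
  p = 26/74 = 0.351351; ln(p) = -1.045970; p*ln(p) = 0.351351 * (-1.045970) = -0.367503
sum(p*ln(p)) = (-0.223069) + (-0.365193) + (-0.337899) + (-0.367503) = -1.293664
H' = -(-1.293664) = 1.293664 ≈ 1.2937

1.2937


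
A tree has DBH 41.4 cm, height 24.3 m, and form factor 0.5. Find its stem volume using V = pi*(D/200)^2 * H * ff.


(D/200)^2 = (41.4/200)^2 = 0.207^2 = 0.042849
BA = 3.141593 * 0.042849 = 0.134614 m^2
V = 0.134614 * 24.3 * 0.5 = 1.63556 ≈ 1.636 m^3

1.636 m^3


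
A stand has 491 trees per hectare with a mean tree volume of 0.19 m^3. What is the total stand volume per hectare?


V_stand = 491 * 0.19 = 93.29 ≈ 93.3 m^3/ha

93.3 m^3/ha


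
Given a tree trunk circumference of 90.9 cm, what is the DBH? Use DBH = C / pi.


DBH = C / pi = 90.9 / 3.141593 = 28.9344 ≈ 28.93 cm

28.93 cm


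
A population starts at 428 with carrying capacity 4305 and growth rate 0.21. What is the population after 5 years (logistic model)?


(K - N0)/N0 = (4305 - 428)/428 = 3877/428 = 9.05841
r*t = 0.21 * 5 = 1.05; exp(-1.05) = 0.349938
9.05841 * 0.349938 = 3.16988
1 + 3.16988 = 4.16988
N = 4305 / 4.16988 = 1032.40 ≈ 1032

1032


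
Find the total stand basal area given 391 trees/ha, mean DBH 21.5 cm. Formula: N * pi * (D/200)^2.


(D/200)^2 = (21.5/200)^2 = 0.1075^2 = 0.01155625
Individual BA = 3.141593 * 0.01155625 = 0.0363050 m^2
Stand BA = 391 * 0.0363050 = 14.1953 ≈ 14.20 m^2/ha

14.20 m^2/ha


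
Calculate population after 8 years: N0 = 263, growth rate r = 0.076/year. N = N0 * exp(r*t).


r*t = 0.076 * 8 = 0.608
exp(0.608) = 1.83675
N = 263 * 1.83675 = 483.065 ≈ 483

483


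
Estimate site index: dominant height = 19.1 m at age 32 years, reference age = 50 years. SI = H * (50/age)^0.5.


50/32 = 1.56250
(1.56250)^0.5 = 1.25000
SI = 19.1 * 1.25000 = 23.8750 ≈ 23.9 m

23.9 m


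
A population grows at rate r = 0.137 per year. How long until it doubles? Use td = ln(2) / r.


td = ln(2) / 0.137 = 0.693147 / 0.137 = 5.05947 ≈ 5.1 years

5.1 years


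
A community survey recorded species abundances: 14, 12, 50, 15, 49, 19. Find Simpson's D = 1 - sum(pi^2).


Total N = 14 + 12 + 50 + 15 + 49 + 19 = 159
Per-species terms:
  p = 14/159 = 0.088050; p^2 = 0.088050^2 = 0.007753
  p = 12/159 = 0.075472; p^2 = 0.075472^2 = 0.005696
  p = 50/159 = 0.314465; p^2 = 0.314465^2 = 0.098888
  p = 15/159 = 0.094340; p^2 = 0.094340^2 = 0.008900
  p = 49/159 = 0.308176; p^2 = 0.308176^2 = 0.094972
  p = 19/159 = 0.119497; p^2 = 0.119497^2 = 0.014280
sum(p^2) = 0.007753 + 0.005696 + 0.098888 + 0.008900 + 0.094972 + 0.014280 = 0.230489
D = 1 - 0.230489 = 0.769511 ≈ 0.7695

0.7695


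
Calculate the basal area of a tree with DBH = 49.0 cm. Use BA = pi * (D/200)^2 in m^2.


D/200 = 49.0/200 = 0.245 m
(D/200)^2 = 0.245^2 = 0.060025
BA = 3.141593 * 0.060025 = 0.188574 ≈ 0.1886 m^2

0.1886 m^2


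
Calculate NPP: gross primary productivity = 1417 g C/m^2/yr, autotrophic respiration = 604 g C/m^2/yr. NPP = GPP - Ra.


NPP = GPP - Ra = 1417 - 604 = 813 g C/m^2/yr

813 g C/m^2/yr


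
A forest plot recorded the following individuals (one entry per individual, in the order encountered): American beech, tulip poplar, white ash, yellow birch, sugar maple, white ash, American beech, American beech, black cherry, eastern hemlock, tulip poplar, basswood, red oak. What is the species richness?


Total individuals logged = 13
Distinct species (count of individuals): American beech (3), tulip poplar (2), white ash (2), yellow birch (1), sugar maple (1), black cherry (1), eastern hemlock (1), basswood (1), red oak (1)
Species richness = number of distinct species = 9

9


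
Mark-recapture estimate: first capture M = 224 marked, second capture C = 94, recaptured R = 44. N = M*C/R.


N = M * C / R = 224 * 94 / 44 = 21056 / 44 = 478.55 ≈ 479

479 individuals


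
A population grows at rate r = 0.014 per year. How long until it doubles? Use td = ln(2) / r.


td = ln(2) / 0.014 = 0.693147 / 0.014 = 49.5105 ≈ 49.5 years

49.5 years


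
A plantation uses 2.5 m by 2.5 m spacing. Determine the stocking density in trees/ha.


N = 10000 / 2.5^2 = 10000 / 6.25 = 1600.00 ≈ 1600 trees/ha

1600 trees/ha


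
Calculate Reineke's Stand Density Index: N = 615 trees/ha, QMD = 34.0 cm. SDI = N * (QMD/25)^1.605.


QMD/25 = 34.0/25 = 1.36
(1.36)^1.605 = exp(1.605 * ln(1.36)) = exp(1.605 * 0.307485) = exp(0.493513) = 1.63806
SDI = 615 * 1.63806 = 1007.41 ≈ 1007

1007


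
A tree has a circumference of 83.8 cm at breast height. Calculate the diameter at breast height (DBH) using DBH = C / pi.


DBH = C / pi = 83.8 / 3.141593 = 26.6744 ≈ 26.67 cm

26.67 cm


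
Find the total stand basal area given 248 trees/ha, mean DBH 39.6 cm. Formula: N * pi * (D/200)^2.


(D/200)^2 = (39.6/200)^2 = 0.198^2 = 0.039204
Individual BA = 3.141593 * 0.039204 = 0.123163 m^2
Stand BA = 248 * 0.123163 = 30.5444 ≈ 30.54 m^2/ha

30.54 m^2/ha


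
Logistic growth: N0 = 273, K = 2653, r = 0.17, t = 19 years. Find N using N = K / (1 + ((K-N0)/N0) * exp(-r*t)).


(K - N0)/N0 = (2653 - 273)/273 = 2380/273 = 8.71795
r*t = 0.17 * 19 = 3.23; exp(-3.23) = 0.0395575
8.71795 * 0.0395575 = 0.344860
1 + 0.344860 = 1.34486
N = 2653 / 1.34486 = 1972.70 ≈ 1973

1973


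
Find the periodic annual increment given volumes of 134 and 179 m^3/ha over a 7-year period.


PAI = (V2 - V1) / period = (179 - 134) / 7 = 45 / 7 = 6.4286 ≈ 6.43 m^3/ha/yr

6.43 m^3/ha/yr


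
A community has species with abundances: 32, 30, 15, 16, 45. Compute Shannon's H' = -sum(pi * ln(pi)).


Total N = 32 + 30 + 15 + 16 + 45 = 138
Per-species terms:
  p = 32/138 = 0.231884; ln(p) = -1.461518; p*ln(p) = 0.231884 * (-1.461518) = -0.338903
  p = 30/138 = 0.217391; ln(p) = -1.526058; p*ln(p) = 0.217391 * (-1.526058) = -0.331751
  p = 15/138 = 0.108696; ln(p) = -2.219200; p*ln(p) = 0.108696 * (-2.219200) = -0.241218
  p = 16/138 = 0.115942; ln(p) = -2.154665; p*ln(p) = 0.115942 * (-2.154665) = -0.249816
  p = 45/138 = 0.326087; ln(p) = -1.120591; p*ln(p) = 0.326087 * (-1.120591) = -0.365410
sum(p*ln(p)) = (-0.338903) + (-0.331751) + (-0.241218) + (-0.249816) + (-0.365410) = -1.527098
H' = -(-1.527098) = 1.527098 ≈ 1.5271

1.5271


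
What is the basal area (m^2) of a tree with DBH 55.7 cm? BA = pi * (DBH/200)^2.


D/200 = 55.7/200 = 0.2785 m
(D/200)^2 = 0.2785^2 = 0.07756225
BA = 3.141593 * 0.07756225 = 0.243669 ≈ 0.2437 m^2

0.2437 m^2


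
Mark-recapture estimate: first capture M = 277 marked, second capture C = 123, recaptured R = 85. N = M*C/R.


N = M * C / R = 277 * 123 / 85 = 34071 / 85 = 400.84 ≈ 401

401 individuals


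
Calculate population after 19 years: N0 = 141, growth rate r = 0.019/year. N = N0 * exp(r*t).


r*t = 0.019 * 19 = 0.361
exp(0.361) = 1.43476
N = 141 * 1.43476 = 202.301 ≈ 202

202


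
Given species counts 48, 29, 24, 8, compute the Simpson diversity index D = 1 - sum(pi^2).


Total N = 48 + 29 + 24 + 8 = 109
Per-species terms:
  p = 48/109 = 0.440367; p^2 = 0.440367^2 = 0.193923
  p = 29/109 = 0.266055; p^2 = 0.266055^2 = 0.070785
  p = 24/109 = 0.220183; p^2 = 0.220183^2 = 0.048481
  p = 8/109 = 0.073394; p^2 = 0.073394^2 = 0.005387
sum(p^2) = 0.193923 + 0.070785 + 0.048481 + 0.005387 = 0.318576
D = 1 - 0.318576 = 0.681424 ≈ 0.6814

0.6814


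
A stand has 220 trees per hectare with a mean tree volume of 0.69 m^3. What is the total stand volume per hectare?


V_stand = 220 * 0.69 = 151.8 m^3/ha

151.8 m^3/ha


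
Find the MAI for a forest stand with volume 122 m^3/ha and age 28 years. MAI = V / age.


MAI = 122 / 28 = 4.3571 ≈ 4.36 m^3/ha/yr

4.36 m^3/ha/yr


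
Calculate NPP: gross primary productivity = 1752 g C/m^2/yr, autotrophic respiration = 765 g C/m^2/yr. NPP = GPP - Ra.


NPP = GPP - Ra = 1752 - 765 = 987 g C/m^2/yr

987 g C/m^2/yr


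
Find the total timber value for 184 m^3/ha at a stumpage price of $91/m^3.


Value = 184 * 91 = $16744/ha

$16744/ha


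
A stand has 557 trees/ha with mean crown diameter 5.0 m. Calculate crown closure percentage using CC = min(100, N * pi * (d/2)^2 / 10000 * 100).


(d/2)^2 = (5.0/2)^2 = 2.5^2 = 6.25
Crown area = 3.141593 * 6.25 = 19.6350 m^2
N * area / 10000 * 100 = 557 * 19.6350 / 10000 * 100 = 109.367
CC = min(100, 109.367) = 100%

100%


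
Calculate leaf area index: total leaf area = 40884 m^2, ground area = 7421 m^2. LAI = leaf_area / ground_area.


LAI = 40884 / 7421 = 5.5092 ≈ 5.51

5.51


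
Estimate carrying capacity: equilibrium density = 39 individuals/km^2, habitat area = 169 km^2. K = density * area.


K = 39 * 169 = 6591 individuals

6591 individuals


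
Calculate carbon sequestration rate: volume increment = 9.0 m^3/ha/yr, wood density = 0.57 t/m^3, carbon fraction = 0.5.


C = 9.0 * 0.57 * 0.5 = 2.565 ≈ 2.57 t C/ha/yr

2.57 t C/ha/yr


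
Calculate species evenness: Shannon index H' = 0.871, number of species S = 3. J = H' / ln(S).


ln(3) = 1.09861
J = H' / ln(S) = 0.871 / 1.09861 = 0.792820 ≈ 0.7928

0.7928


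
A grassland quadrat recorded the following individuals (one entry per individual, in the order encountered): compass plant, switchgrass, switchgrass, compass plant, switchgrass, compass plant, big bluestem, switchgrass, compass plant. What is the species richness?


Total individuals logged = 9
Distinct species (count of individuals): compass plant (4), switchgrass (4), big bluestem (1)
Species richness = number of distinct species = 3

3


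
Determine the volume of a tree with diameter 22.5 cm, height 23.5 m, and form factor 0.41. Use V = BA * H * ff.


(D/200)^2 = (22.5/200)^2 = 0.1125^2 = 0.01265625
BA = 3.141593 * 0.01265625 = 0.0397608 m^2
V = 0.0397608 * 23.5 * 0.41 = 0.383095 ≈ 0.383 m^3

0.383 m^3


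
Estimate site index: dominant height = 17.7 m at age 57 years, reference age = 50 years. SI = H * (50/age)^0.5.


50/57 = 0.877193
(0.877193)^0.5 = 0.936586
SI = 17.7 * 0.936586 = 16.5776 ≈ 16.6 m

16.6 m


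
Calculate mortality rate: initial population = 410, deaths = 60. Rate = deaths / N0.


Mortality rate = 60 / 410 = 0.146341 ≈ 0.1463

0.1463


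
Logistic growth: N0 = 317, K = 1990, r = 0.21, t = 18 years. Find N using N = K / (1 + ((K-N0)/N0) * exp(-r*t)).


(K - N0)/N0 = (1990 - 317)/317 = 1673/317 = 5.27760
r*t = 0.21 * 18 = 3.78; exp(-3.78) = 0.0228227
5.27760 * 0.0228227 = 0.120449
1 + 0.120449 = 1.12045
N = 1990 / 1.12045 = 1776.07 ≈ 1776

1776


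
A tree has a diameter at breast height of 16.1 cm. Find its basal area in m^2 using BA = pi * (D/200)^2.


D/200 = 16.1/200 = 0.0805 m
(D/200)^2 = 0.0805^2 = 0.00648025
BA = 3.141593 * 0.00648025 = 0.0203583 ≈ 0.0204 m^2

0.0204 m^2


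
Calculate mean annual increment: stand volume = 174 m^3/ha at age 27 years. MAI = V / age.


MAI = 174 / 27 = 6.4444 ≈ 6.44 m^3/ha/yr

6.44 m^3/ha/yr


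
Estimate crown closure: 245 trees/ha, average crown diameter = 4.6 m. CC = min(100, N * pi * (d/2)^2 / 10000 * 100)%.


(d/2)^2 = (4.6/2)^2 = 2.3^2 = 5.29
Crown area = 3.141593 * 5.29 = 16.6190 m^2
N * area / 10000 * 100 = 245 * 16.6190 / 10000 * 100 = 40.7166
CC = min(100, 40.7166) = 40.7166 ≈ 40.7%

40.7%


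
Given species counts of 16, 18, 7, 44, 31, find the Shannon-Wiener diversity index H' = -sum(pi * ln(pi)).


Total N = 16 + 18 + 7 + 44 + 31 = 116
Per-species terms:
  p = 16/116 = 0.137931; ln(p) = -1.981002; p*ln(p) = 0.137931 * (-1.981002) = -0.273242
  p = 18/116 = 0.155172; ln(p) = -1.863221; p*ln(p) = 0.155172 * (-1.863221) = -0.289120
  p = 7/116 = 0.060345; ln(p) = -2.807677; p*ln(p) = 0.060345 * (-2.807677) = -0.169429
  p = 44/116 = 0.379310; ln(p) = -0.969401; p*ln(p) = 0.379310 * (-0.969401) = -0.367703
  p = 31/116 = 0.267241; ln(p) = -1.319604; p*ln(p) = 0.267241 * (-1.319604) = -0.352652
sum(p*ln(p)) = (-0.273242) + (-0.289120) + (-0.169429) + (-0.367703) + (-0.352652) = -1.452146
H' = -(-1.452146) = 1.452146 ≈ 1.4521

1.4521


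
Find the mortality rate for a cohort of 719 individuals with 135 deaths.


Mortality rate = 135 / 719 = 0.187761 ≈ 0.1878

0.1878


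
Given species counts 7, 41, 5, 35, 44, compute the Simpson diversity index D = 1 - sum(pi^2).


Total N = 7 + 41 + 5 + 35 + 44 = 132
Per-species terms:
  p = 7/132 = 0.053030; p^2 = 0.053030^2 = 0.002812
  p = 41/132 = 0.310606; p^2 = 0.310606^2 = 0.096476
  p = 5/132 = 0.037879; p^2 = 0.037879^2 = 0.001435
  p = 35/132 = 0.265152; p^2 = 0.265152^2 = 0.070306
  p = 44/132 = 0.333333; p^2 = 0.333333^2 = 0.111111
sum(p^2) = 0.002812 + 0.096476 + 0.001435 + 0.070306 + 0.111111 = 0.282140
D = 1 - 0.282140 = 0.717860 ≈ 0.7179

0.7179


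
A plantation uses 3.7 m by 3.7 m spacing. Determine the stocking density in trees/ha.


N = 10000 / 3.7^2 = 10000 / 13.69 = 730.460 ≈ 730 trees/ha

730 trees/ha


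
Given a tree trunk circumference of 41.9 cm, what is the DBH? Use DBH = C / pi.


DBH = C / pi = 41.9 / 3.141593 = 13.3372 ≈ 13.34 cm

13.34 cm


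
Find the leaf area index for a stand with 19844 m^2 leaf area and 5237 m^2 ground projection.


LAI = 19844 / 5237 = 3.7892 ≈ 3.79

3.79


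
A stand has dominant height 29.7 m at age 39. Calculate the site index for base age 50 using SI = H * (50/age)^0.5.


50/39 = 1.28205
(1.28205)^0.5 = 1.13228
SI = 29.7 * 1.13228 = 33.6287 ≈ 33.6 m

33.6 m


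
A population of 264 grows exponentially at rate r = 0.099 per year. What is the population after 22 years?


r*t = 0.099 * 22 = 2.178
exp(2.178) = 8.82863
N = 264 * 8.82863 = 2330.76 ≈ 2331

2331


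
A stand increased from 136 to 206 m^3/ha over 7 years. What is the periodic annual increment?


PAI = (V2 - V1) / period = (206 - 136) / 7 = 70 / 7 = 10.00 m^3/ha/yr

10.00 m^3/ha/yr


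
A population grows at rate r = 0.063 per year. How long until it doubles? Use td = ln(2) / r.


td = ln(2) / 0.063 = 0.693147 / 0.063 = 11.0023 ≈ 11.0 years

11.0 years


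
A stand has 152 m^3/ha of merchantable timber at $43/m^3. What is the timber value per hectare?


Value = 152 * 43 = $6536/ha

$6536/ha


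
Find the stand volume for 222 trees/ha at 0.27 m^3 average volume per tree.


V_stand = 222 * 0.27 = 59.94 ≈ 59.9 m^3/ha

59.9 m^3/ha


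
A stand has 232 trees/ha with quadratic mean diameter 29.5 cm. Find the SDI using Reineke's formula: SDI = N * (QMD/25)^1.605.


QMD/25 = 29.5/25 = 1.18
(1.18)^1.605 = exp(1.605 * ln(1.18)) = exp(1.605 * 0.165514) = exp(0.265650) = 1.30428
SDI = 232 * 1.30428 = 302.593 ≈ 303

303


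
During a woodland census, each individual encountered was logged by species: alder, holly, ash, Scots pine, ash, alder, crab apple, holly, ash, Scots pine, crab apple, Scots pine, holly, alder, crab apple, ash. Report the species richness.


Total individuals logged = 16
Distinct species (count of individuals): alder (3), holly (3), ash (4), Scots pine (3), crab apple (3)
Species richness = number of distinct species = 5

5


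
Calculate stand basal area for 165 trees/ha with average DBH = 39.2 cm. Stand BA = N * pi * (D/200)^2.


(D/200)^2 = (39.2/200)^2 = 0.196^2 = 0.038416
Individual BA = 3.141593 * 0.038416 = 0.120687 m^2
Stand BA = 165 * 0.120687 = 19.9134 ≈ 19.91 m^2/ha

19.91 m^2/ha


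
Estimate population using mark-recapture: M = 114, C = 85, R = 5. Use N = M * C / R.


N = M * C / R = 114 * 85 / 5 = 9690 / 5 = 1938

1938 individuals


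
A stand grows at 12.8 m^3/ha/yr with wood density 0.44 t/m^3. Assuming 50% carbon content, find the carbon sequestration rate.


C = 12.8 * 0.44 * 0.5 = 2.816 ≈ 2.82 t C/ha/yr

2.82 t C/ha/yr


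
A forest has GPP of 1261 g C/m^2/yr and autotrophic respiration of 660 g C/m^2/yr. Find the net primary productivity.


NPP = GPP - Ra = 1261 - 660 = 601 g C/m^2/yr

601 g C/m^2/yr


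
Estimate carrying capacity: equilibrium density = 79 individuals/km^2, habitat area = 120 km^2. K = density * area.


K = 79 * 120 = 9480 individuals

9480 individuals


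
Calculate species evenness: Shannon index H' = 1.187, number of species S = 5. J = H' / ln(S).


ln(5) = 1.60944
J = H' / ln(S) = 1.187 / 1.60944 = 0.737524 ≈ 0.7375

0.7375


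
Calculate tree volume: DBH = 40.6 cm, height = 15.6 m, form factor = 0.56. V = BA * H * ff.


(D/200)^2 = (40.6/200)^2 = 0.203^2 = 0.041209
BA = 3.141593 * 0.041209 = 0.129462 m^2
V = 0.129462 * 15.6 * 0.56 = 1.13098 ≈ 1.131 m^3

1.131 m^3


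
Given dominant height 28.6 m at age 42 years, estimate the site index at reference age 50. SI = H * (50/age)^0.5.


50/42 = 1.19048
(1.19048)^0.5 = 1.09109
SI = 28.6 * 1.09109 = 31.2052 ≈ 31.2 m

31.2 m


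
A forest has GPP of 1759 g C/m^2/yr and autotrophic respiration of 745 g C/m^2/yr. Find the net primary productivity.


NPP = GPP - Ra = 1759 - 745 = 1014 g C/m^2/yr

1014 g C/m^2/yr


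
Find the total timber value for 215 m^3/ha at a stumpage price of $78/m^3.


Value = 215 * 78 = $16770/ha

$16770/ha


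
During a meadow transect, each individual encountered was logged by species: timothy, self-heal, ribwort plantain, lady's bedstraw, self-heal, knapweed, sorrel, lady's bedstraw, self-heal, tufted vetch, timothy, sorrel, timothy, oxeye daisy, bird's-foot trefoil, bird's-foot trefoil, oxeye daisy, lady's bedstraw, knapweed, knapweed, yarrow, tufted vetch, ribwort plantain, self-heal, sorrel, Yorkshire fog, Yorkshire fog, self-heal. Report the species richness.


Total individuals logged = 28
Distinct species (count of individuals): timothy (3), self-heal (5), ribwort plantain (2), lady's bedstraw (3), knapweed (3), sorrel (3), tufted vetch (2), oxeye daisy (2), bird's-foot trefoil (2), yarrow (1), Yorkshire fog (2)
Species richness = number of distinct species = 11

11


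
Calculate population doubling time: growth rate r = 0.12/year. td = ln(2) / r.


td = ln(2) / 0.12 = 0.693147 / 0.12 = 5.77623 ≈ 5.8 years

5.8 years


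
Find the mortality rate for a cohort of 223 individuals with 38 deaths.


Mortality rate = 38 / 223 = 0.170404 ≈ 0.1704

0.1704


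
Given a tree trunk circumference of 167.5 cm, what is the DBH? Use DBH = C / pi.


DBH = C / pi = 167.5 / 3.141593 = 53.3169 ≈ 53.32 cm

53.32 cm


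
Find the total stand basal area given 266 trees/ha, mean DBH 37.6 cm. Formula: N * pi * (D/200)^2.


(D/200)^2 = (37.6/200)^2 = 0.188^2 = 0.035344
Individual BA = 3.141593 * 0.035344 = 0.111036 m^2
Stand BA = 266 * 0.111036 = 29.5356 ≈ 29.54 m^2/ha

29.54 m^2/ha


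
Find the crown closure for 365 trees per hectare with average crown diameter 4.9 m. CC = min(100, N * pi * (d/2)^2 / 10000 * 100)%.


(d/2)^2 = (4.9/2)^2 = 2.45^2 = 6.0025
Crown area = 3.141593 * 6.0025 = 18.8574 m^2
N * area / 10000 * 100 = 365 * 18.8574 / 10000 * 100 = 68.8295
CC = min(100, 68.8295) = 68.8295 ≈ 68.8%

68.8%


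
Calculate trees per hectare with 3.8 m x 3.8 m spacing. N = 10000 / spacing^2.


N = 10000 / 3.8^2 = 10000 / 14.44 = 692.521 ≈ 693 trees/ha

693 trees/ha


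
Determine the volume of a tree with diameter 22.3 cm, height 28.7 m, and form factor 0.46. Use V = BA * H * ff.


(D/200)^2 = (22.3/200)^2 = 0.1115^2 = 0.01243225
BA = 3.141593 * 0.01243225 = 0.0390571 m^2
V = 0.0390571 * 28.7 * 0.46 = 0.515632 ≈ 0.516 m^3

0.516 m^3


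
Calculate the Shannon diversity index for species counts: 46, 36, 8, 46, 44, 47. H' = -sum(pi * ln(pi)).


Total N = 46 + 36 + 8 + 46 + 44 + 47 = 227
Per-species terms:
  p = 46/227 = 0.202643; ln(p) = -1.596309; p*ln(p) = 0.202643 * (-1.596309) = -0.323481
  p = 36/227 = 0.158590; ln(p) = -1.841433; p*ln(p) = 0.158590 * (-1.841433) = -0.292033
  p = 8/227 = 0.035242; ln(p) = -3.345517; p*ln(p) = 0.035242 * (-3.345517) = -0.117903
  p = 46/227 = 0.202643; ln(p) = -1.596309; p*ln(p) = 0.202643 * (-1.596309) = -0.323481
  p = 44/227 = 0.193833; ln(p) = -1.640758; p*ln(p) = 0.193833 * (-1.640758) = -0.318033
  p = 47/227 = 0.207048; ln(p) = -1.574805; p*ln(p) = 0.207048 * (-1.574805) = -0.326060
sum(p*ln(p)) = (-0.323481) + (-0.292033) + (-0.117903) + (-0.323481) + (-0.318033) + (-0.326060) = -1.700991
H' = -(-1.700991) = 1.700991 ≈ 1.7010

1.7010


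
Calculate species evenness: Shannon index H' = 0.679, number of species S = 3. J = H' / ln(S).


ln(3) = 1.09861
J = H' / ln(S) = 0.679 / 1.09861 = 0.618054 ≈ 0.6181

0.6181


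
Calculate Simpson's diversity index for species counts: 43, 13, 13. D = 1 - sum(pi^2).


Total N = 43 + 13 + 13 = 69
Per-species terms:
  p = 43/69 = 0.623188; p^2 = 0.623188^2 = 0.388363
  p = 13/69 = 0.188406; p^2 = 0.188406^2 = 0.035497
  p = 13/69 = 0.188406; p^2 = 0.188406^2 = 0.035497
sum(p^2) = 0.388363 + 0.035497 + 0.035497 = 0.459357
D = 1 - 0.459357 = 0.540643 ≈ 0.5406

0.5406


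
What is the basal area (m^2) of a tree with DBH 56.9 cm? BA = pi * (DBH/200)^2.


D/200 = 56.9/200 = 0.2845 m
(D/200)^2 = 0.2845^2 = 0.08094025
BA = 3.141593 * 0.08094025 = 0.254281 ≈ 0.2543 m^2

0.2543 m^2


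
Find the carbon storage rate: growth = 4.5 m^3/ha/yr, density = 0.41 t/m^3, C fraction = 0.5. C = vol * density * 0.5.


C = 4.5 * 0.41 * 0.5 = 0.9225 ≈ 0.92 t C/ha/yr

0.92 t C/ha/yr


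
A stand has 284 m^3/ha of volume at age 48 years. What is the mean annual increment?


MAI = 284 / 48 = 5.9167 ≈ 5.92 m^3/ha/yr

5.92 m^3/ha/yr


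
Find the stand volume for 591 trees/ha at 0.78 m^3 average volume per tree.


V_stand = 591 * 0.78 = 460.98 ≈ 461.0 m^3/ha

461.0 m^3/ha


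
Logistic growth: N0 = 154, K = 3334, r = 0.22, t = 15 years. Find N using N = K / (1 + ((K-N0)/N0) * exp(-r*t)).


(K - N0)/N0 = (3334 - 154)/154 = 3180/154 = 20.6494
r*t = 0.22 * 15 = 3.3; exp(-3.3) = 0.0368832
20.6494 * 0.0368832 = 0.761616
1 + 0.761616 = 1.76162
N = 3334 / 1.76162 = 1892.58 ≈ 1893

1893


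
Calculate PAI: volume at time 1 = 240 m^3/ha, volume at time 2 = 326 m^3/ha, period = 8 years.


PAI = (V2 - V1) / period = (326 - 240) / 8 = 86 / 8 = 10.75 m^3/ha/yr

10.75 m^3/ha/yr


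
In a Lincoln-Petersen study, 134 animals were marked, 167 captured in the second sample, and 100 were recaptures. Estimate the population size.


N = M * C / R = 134 * 167 / 100 = 22378 / 100 = 223.78 ≈ 224

224 individuals


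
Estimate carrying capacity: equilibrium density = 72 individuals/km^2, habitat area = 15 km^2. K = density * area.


K = 72 * 15 = 1080 individuals

1080 individuals


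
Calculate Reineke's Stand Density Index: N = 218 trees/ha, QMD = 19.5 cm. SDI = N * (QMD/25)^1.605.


QMD/25 = 19.5/25 = 0.78
(0.78)^1.605 = exp(1.605 * ln(0.78)) = exp(1.605 * (-0.248461)) = exp(-0.398780) = 0.671138
SDI = 218 * 0.671138 = 146.308 ≈ 146

146


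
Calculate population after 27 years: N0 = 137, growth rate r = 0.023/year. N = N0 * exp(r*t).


r*t = 0.023 * 27 = 0.621
exp(0.621) = 1.86079
N = 137 * 1.86079 = 254.928 ≈ 255

255


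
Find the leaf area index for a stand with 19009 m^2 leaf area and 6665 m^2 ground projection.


LAI = 19009 / 6665 = 2.8521 ≈ 2.85

2.85


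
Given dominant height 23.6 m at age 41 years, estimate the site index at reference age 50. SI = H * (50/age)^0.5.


50/41 = 1.21951
(1.21951)^0.5 = 1.10431
SI = 23.6 * 1.10431 = 26.0617 ≈ 26.1 m

26.1 m


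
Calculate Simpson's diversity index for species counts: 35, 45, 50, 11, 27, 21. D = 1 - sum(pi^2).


Total N = 35 + 45 + 50 + 11 + 27 + 21 = 189
Per-species terms:
  p = 35/189 = 0.185185; p^2 = 0.185185^2 = 0.034293
  p = 45/189 = 0.238095; p^2 = 0.238095^2 = 0.056689
  p = 50/189 = 0.264550; p^2 = 0.264550^2 = 0.069987
  p = 11/189 = 0.058201; p^2 = 0.058201^2 = 0.003387
  p = 27/189 = 0.142857; p^2 = 0.142857^2 = 0.020408
  p = 21/189 = 0.111111; p^2 = 0.111111^2 = 0.012346
sum(p^2) = 0.034293 + 0.056689 + 0.069987 + 0.003387 + 0.020408 + 0.012346 = 0.197110
D = 1 - 0.197110 = 0.802890 ≈ 0.8029

0.8029


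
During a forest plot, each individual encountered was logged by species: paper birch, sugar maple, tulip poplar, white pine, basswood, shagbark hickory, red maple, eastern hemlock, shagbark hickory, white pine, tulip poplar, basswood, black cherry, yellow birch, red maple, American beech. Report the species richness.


Total individuals logged = 16
Distinct species (count of individuals): paper birch (1), sugar maple (1), tulip poplar (2), white pine (2), basswood (2), shagbark hickory (2), red maple (2), eastern hemlock (1), black cherry (1), yellow birch (1), American beech (1)
Species richness = number of distinct species = 11

11


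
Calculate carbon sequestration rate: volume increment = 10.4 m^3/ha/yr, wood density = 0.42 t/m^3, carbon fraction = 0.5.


C = 10.4 * 0.42 * 0.5 = 2.184 ≈ 2.18 t C/ha/yr

2.18 t C/ha/yr


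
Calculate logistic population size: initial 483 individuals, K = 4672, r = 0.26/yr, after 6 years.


(K - N0)/N0 = (4672 - 483)/483 = 4189/483 = 8.67288
r*t = 0.26 * 6 = 1.56; exp(-1.56) = 0.210136
8.67288 * 0.210136 = 1.82248
1 + 1.82248 = 2.82248
N = 4672 / 2.82248 = 1655.28 ≈ 1655

1655


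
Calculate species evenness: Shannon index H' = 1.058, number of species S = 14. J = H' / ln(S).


ln(14) = 2.63906
J = H' / ln(S) = 1.058 / 2.63906 = 0.400900 ≈ 0.4009

0.4009


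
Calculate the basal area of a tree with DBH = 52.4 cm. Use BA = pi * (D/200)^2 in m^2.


D/200 = 52.4/200 = 0.262 m
(D/200)^2 = 0.262^2 = 0.068644
BA = 3.141593 * 0.068644 = 0.215652 ≈ 0.2157 m^2

0.2157 m^2


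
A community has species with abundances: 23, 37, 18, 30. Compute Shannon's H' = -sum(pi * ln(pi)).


Total N = 23 + 37 + 18 + 30 = 108
Per-species terms:
  p = 23/108 = 0.212963; ln(p) = -1.546637; p*ln(p) = 0.212963 * (-1.546637) = -0.329376
  p = 37/108 = 0.342593; ln(p) = -1.071212; p*ln(p) = 0.342593 * (-1.071212) = -0.366990
  p = 18/108 = 0.166667; ln(p) = -1.791757; p*ln(p) = 0.166667 * (-1.791757) = -0.298627
  p = 30/108 = 0.277778; ln(p) = -1.280933; p*ln(p) = 0.277778 * (-1.280933) = -0.355815
sum(p*ln(p)) = (-0.329376) + (-0.366990) + (-0.298627) + (-0.355815) = -1.350808
H' = -(-1.350808) = 1.350808 ≈ 1.3508

1.3508


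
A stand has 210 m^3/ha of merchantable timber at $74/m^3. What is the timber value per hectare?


Value = 210 * 74 = $15540/ha

$15540/ha


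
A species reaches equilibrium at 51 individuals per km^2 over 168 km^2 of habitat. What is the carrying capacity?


K = 51 * 168 = 8568 individuals

8568 individuals


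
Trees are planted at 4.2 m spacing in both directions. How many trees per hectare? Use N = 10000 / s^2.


N = 10000 / 4.2^2 = 10000 / 17.64 = 566.893 ≈ 567 trees/ha

567 trees/ha


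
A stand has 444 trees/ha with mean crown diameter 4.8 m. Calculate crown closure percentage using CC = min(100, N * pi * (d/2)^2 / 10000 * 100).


(d/2)^2 = (4.8/2)^2 = 2.4^2 = 5.76
Crown area = 3.141593 * 5.76 = 18.0956 m^2
N * area / 10000 * 100 = 444 * 18.0956 / 10000 * 100 = 80.3445
CC = min(100, 80.3445) = 80.3445 ≈ 80.3%

80.3%


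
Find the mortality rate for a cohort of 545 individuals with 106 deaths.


Mortality rate = 106 / 545 = 0.194495 ≈ 0.1945

0.1945


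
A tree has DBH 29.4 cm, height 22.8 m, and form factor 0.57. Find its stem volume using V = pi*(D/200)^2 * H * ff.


(D/200)^2 = (29.4/200)^2 = 0.147^2 = 0.021609
BA = 3.141593 * 0.021609 = 0.0678867 m^2
V = 0.0678867 * 22.8 * 0.57 = 0.882256 ≈ 0.882 m^3

0.882 m^3


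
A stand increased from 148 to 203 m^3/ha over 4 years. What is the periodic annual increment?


PAI = (V2 - V1) / period = (203 - 148) / 4 = 55 / 4 = 13.75 m^3/ha/yr

13.75 m^3/ha/yr


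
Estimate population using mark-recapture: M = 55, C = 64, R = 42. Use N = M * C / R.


N = M * C / R = 55 * 64 / 42 = 3520 / 42 = 83.81 ≈ 84

84 individuals


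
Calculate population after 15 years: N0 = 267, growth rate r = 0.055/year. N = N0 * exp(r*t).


r*t = 0.055 * 15 = 0.825
exp(0.825) = 2.28188
N = 267 * 2.28188 = 609.262 ≈ 609

609


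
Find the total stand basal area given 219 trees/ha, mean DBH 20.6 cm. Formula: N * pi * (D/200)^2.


(D/200)^2 = (20.6/200)^2 = 0.103^2 = 0.010609
Individual BA = 3.141593 * 0.010609 = 0.0333292 m^2
Stand BA = 219 * 0.0333292 = 7.29909 ≈ 7.30 m^2/ha

7.30 m^2/ha


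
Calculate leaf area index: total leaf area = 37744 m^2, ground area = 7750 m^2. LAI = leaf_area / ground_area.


LAI = 37744 / 7750 = 4.8702 ≈ 4.87

4.87


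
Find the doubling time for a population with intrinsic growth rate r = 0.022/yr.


td = ln(2) / 0.022 = 0.693147 / 0.022 = 31.5067 ≈ 31.5 years

31.5 years


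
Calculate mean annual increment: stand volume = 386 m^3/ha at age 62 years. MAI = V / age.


MAI = 386 / 62 = 6.2258 ≈ 6.23 m^3/ha/yr

6.23 m^3/ha/yr


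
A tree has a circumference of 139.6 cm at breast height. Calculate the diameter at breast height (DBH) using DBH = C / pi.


DBH = C / pi = 139.6 / 3.141593 = 44.4361 ≈ 44.44 cm

44.44 cm


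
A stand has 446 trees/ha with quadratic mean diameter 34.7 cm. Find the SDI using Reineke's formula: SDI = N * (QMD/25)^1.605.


QMD/25 = 34.7/25 = 1.388
(1.388)^1.605 = exp(1.605 * ln(1.388)) = exp(1.605 * 0.327864) = exp(0.526222) = 1.69253
SDI = 446 * 1.69253 = 754.868 ≈ 755

755


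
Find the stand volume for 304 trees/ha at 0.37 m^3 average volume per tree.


V_stand = 304 * 0.37 = 112.48 ≈ 112.5 m^3/ha

112.5 m^3/ha


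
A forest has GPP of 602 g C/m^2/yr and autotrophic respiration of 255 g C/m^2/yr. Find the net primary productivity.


NPP = GPP - Ra = 602 - 255 = 347 g C/m^2/yr

347 g C/m^2/yr


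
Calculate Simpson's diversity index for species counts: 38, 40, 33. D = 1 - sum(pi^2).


Total N = 38 + 40 + 33 = 111
Per-species terms:
  p = 38/111 = 0.342342; p^2 = 0.342342^2 = 0.117198
  p = 40/111 = 0.360360; p^2 = 0.360360^2 = 0.129859
  p = 33/111 = 0.297297; p^2 = 0.297297^2 = 0.088386
sum(p^2) = 0.117198 + 0.129859 + 0.088386 = 0.335443
D = 1 - 0.335443 = 0.664557 ≈ 0.6646

0.6646


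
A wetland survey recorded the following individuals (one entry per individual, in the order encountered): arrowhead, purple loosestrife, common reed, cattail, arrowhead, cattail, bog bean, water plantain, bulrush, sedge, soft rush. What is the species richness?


Total individuals logged = 11
Distinct species (count of individuals): arrowhead (2), purple loosestrife (1), common reed (1), cattail (2), bog bean (1), water plantain (1), bulrush (1), sedge (1), soft rush (1)
Species richness = number of distinct species = 9

9


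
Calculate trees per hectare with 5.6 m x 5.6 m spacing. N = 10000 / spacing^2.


N = 10000 / 5.6^2 = 10000 / 31.36 = 318.878 ≈ 319 trees/ha

319 trees/ha


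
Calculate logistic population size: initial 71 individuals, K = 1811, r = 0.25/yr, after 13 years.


(K - N0)/N0 = (1811 - 71)/71 = 1740/71 = 24.5070
r*t = 0.25 * 13 = 3.25; exp(-3.25) = 0.0387742
24.5070 * 0.0387742 = 0.950239
1 + 0.950239 = 1.95024
N = 1811 / 1.95024 = 928.604 ≈ 929

929


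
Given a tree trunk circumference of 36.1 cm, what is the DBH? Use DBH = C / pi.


DBH = C / pi = 36.1 / 3.141593 = 11.4910 ≈ 11.49 cm

11.49 cm


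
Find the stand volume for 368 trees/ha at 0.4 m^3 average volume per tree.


V_stand = 368 * 0.4 = 147.2 m^3/ha

147.2 m^3/ha


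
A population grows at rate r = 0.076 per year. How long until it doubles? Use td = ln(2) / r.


td = ln(2) / 0.076 = 0.693147 / 0.076 = 9.12036 ≈ 9.1 years

9.1 years


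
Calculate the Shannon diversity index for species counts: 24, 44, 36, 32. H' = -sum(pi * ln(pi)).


Total N = 24 + 44 + 36 + 32 = 136
Per-species terms:
  p = 24/136 = 0.176471; ln(p) = -1.734599; p*ln(p) = 0.176471 * (-1.734599) = -0.306106
  p = 44/136 = 0.323529; ln(p) = -1.128467; p*ln(p) = 0.323529 * (-1.128467) = -0.365092
  p = 36/136 = 0.264706; ln(p) = -1.329136; p*ln(p) = 0.264706 * (-1.329136) = -0.351830
  p = 32/136 = 0.235294; ln(p) = -1.446919; p*ln(p) = 0.235294 * (-1.446919) = -0.340451
sum(p*ln(p)) = (-0.306106) + (-0.365092) + (-0.351830) + (-0.340451) = -1.363479
H' = -(-1.363479) = 1.363479 ≈ 1.3635

1.3635


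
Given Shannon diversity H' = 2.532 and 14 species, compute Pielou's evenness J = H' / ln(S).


ln(14) = 2.63906
J = H' / ln(S) = 2.532 / 2.63906 = 0.959433 ≈ 0.9594

0.9594


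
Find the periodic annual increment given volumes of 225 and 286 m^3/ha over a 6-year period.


PAI = (V2 - V1) / period = (286 - 225) / 6 = 61 / 6 = 10.1667 ≈ 10.17 m^3/ha/yr

10.17 m^3/ha/yr


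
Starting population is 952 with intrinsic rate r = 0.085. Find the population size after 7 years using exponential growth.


r*t = 0.085 * 7 = 0.595
exp(0.595) = 1.81303
N = 952 * 1.81303 = 1726.00 ≈ 1726

1726


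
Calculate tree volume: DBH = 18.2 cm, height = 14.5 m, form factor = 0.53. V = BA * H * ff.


(D/200)^2 = (18.2/200)^2 = 0.091^2 = 0.008281
BA = 3.141593 * 0.008281 = 0.0260155 m^2
V = 0.0260155 * 14.5 * 0.53 = 0.199929 ≈ 0.200 m^3

0.200 m^3


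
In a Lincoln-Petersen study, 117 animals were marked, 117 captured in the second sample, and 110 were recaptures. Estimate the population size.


N = M * C / R = 117 * 117 / 110 = 13689 / 110 = 124.45 ≈ 124

124 individuals


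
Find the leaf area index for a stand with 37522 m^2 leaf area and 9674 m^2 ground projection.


LAI = 37522 / 9674 = 3.8786 ≈ 3.88

3.88


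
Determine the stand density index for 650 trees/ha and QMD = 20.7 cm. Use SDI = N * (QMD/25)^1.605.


QMD/25 = 20.7/25 = 0.828
(0.828)^1.605 = exp(1.605 * ln(0.828)) = exp(1.605 * (-0.188742)) = exp(-0.302931) = 0.738650
SDI = 650 * 0.738650 = 480.123 ≈ 480

480


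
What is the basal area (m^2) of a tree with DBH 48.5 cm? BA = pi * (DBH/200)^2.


D/200 = 48.5/200 = 0.2425 m
(D/200)^2 = 0.2425^2 = 0.05880625
BA = 3.141593 * 0.05880625 = 0.184745 ≈ 0.1847 m^2

0.1847 m^2


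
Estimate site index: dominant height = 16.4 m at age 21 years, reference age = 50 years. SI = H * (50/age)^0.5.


50/21 = 2.38095
(2.38095)^0.5 = 1.54303
SI = 16.4 * 1.54303 = 25.3057 ≈ 25.3 m

25.3 m


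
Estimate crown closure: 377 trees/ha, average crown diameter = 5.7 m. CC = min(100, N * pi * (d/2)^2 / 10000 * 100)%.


(d/2)^2 = (5.7/2)^2 = 2.85^2 = 8.1225
Crown area = 3.141593 * 8.1225 = 25.5176 m^2
N * area / 10000 * 100 = 377 * 25.5176 / 10000 * 100 = 96.2014
CC = min(100, 96.2014) = 96.2014 ≈ 96.2%

96.2%


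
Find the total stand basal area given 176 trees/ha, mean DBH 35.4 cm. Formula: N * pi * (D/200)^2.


(D/200)^2 = (35.4/200)^2 = 0.177^2 = 0.031329
Individual BA = 3.141593 * 0.031329 = 0.0984230 m^2
Stand BA = 176 * 0.0984230 = 17.3224 ≈ 17.32 m^2/ha

17.32 m^2/ha


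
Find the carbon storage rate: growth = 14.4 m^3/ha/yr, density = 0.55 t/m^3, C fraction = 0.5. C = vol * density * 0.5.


C = 14.4 * 0.55 * 0.5 = 3.96 t C/ha/yr

3.96 t C/ha/yr


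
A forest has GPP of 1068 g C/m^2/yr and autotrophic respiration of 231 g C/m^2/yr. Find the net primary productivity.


NPP = GPP - Ra = 1068 - 231 = 837 g C/m^2/yr

837 g C/m^2/yr


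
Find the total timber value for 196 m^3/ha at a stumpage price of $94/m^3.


Value = 196 * 94 = $18424/ha

$18424/ha


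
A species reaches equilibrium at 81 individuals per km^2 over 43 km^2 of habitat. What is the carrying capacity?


K = 81 * 43 = 3483 individuals

3483 individuals


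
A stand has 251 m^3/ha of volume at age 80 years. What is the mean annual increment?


MAI = 251 / 80 = 3.1375 ≈ 3.14 m^3/ha/yr

3.14 m^3/ha/yr


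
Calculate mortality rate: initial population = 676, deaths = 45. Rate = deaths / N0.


Mortality rate = 45 / 676 = 0.066568 ≈ 0.0666

0.0666


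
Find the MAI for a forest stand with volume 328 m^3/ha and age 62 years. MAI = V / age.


MAI = 328 / 62 = 5.2903 ≈ 5.29 m^3/ha/yr

5.29 m^3/ha/yr


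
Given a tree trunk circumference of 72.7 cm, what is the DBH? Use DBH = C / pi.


DBH = C / pi = 72.7 / 3.141593 = 23.1411 ≈ 23.14 cm

23.14 cm


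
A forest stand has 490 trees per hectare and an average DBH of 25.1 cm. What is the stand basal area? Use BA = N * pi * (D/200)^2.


(D/200)^2 = (25.1/200)^2 = 0.1255^2 = 0.01575025
Individual BA = 3.141593 * 0.01575025 = 0.0494809 m^2
Stand BA = 490 * 0.0494809 = 24.2456 ≈ 24.25 m^2/ha

24.25 m^2/ha


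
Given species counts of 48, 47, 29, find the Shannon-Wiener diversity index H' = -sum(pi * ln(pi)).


Total N = 48 + 47 + 29 = 124
Per-species terms:
  p = 48/124 = 0.387097; ln(p) = -0.949080; p*ln(p) = 0.387097 * (-0.949080) = -0.367386
  p = 47/124 = 0.379032; ln(p) = -0.970135; p*ln(p) = 0.379032 * (-0.970135) = -0.367712
  p = 29/124 = 0.233871; ln(p) = -1.452986; p*ln(p) = 0.233871 * (-1.452986) = -0.339811
sum(p*ln(p)) = (-0.367386) + (-0.367712) + (-0.339811) = -1.074909
H' = -(-1.074909) = 1.074909 ≈ 1.0749

1.0749


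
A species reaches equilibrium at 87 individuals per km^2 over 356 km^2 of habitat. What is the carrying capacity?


K = 87 * 356 = 30972 individuals

30972 individuals


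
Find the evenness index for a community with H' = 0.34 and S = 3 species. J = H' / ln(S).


ln(3) = 1.09861
J = H' / ln(S) = 0.34 / 1.09861 = 0.309482 ≈ 0.3095

0.3095


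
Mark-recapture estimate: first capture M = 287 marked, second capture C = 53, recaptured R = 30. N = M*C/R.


N = M * C / R = 287 * 53 / 30 = 15211 / 30 = 507.03 ≈ 507

507 individuals
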